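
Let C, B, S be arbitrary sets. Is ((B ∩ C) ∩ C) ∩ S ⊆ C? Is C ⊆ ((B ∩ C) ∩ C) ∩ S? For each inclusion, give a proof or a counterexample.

Only the forward inclusion holds.

(⊆) Let x ∈ ((B ∩ C) ∩ C) ∩ S. Then x ∈ C ∩ B ∩ S, from which x ∈ C.

(⊇) This inclusion fails. Take C = {1}, B = ∅, S = ∅; then 1 ∈ C but 1 ∉ ((B ∩ C) ∩ C) ∩ S.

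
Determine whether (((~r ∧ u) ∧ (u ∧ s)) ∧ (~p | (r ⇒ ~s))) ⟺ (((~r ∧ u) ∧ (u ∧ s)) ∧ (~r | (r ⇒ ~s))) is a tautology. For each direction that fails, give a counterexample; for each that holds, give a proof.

The biconditional holds.

(⟹) Assume the antecedent. If r is true, the antecedent cannot hold. If r is false, the antecedent forces (r = F, u = T, s = T, p = F) or (r = F, u = T, s = T, p = T), and the consequent holds there. Either way the consequent holds.

(⟸) Assume the antecedent. If r is true, the antecedent cannot hold. If r is false, the antecedent forces (r = F, u = T, s = T, p = F) or (r = F, u = T, s = T, p = T), and the consequent holds there. Either way the consequent holds.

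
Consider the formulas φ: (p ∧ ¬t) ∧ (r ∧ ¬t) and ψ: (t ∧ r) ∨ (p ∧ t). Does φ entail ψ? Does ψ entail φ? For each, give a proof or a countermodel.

(⇒) fails and (⇐) fails.

(⟹) This fails. Under p = T, t = F, r = T, the left side is true but the right side is false.

(⟸) This fails. Under p = T, t = T, r = F, the left side is false but the right side is true.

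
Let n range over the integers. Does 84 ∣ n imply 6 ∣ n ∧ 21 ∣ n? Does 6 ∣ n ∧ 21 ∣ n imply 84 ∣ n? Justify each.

The forward direction holds; the converse fails.

(→) If 84 ∣ n, write n = 84q. Since 84 = 14·6, n = 6·(14q), so 6 ∣ n; and since 84 = 4·21, n = 21·(4q), so 21 ∣ n.

(←) This fails: take n = 42. Both 6 ∣ 42 and 21 ∣ 42, yet 42 is not a multiple of 84 (since 42 = 0·84 + 42), so 84 ∤ 42.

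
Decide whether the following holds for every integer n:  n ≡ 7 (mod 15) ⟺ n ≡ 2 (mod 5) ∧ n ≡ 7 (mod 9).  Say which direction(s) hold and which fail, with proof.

(⟸) If n ≡ 2 (mod 5) and n ≡ 7 (mod 9), then by the Chinese remainder theorem n ≡ 7 (mod 45). Since 7 ≡ 7 (mod 15) and 15 ∣ 45, we get n ≡ 7 (mod 15).

(⟹) This fails: n = 37 gives 37 ≡ 7 (mod 15) but 37 ≡ 1 (mod 9), so the conjunction on the right does not hold.

The forward direction fails; the converse holds.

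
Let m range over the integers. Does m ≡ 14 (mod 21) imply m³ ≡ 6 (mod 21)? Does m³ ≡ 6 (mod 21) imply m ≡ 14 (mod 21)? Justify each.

(⇒) fails and (⇐) fails.

(⇒) This fails: take m = 14. Then 14 ≡ 14 (mod 21), but 14³ = 2744 ≡ 14 (mod 21), not 6.

(⇐) This fails: take m = 3. Then 3³ = 27 ≡ 6 (mod 21), yet 3 ≡ 3 (mod 21), not 14.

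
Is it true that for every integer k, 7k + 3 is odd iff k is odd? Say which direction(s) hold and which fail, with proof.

Forward direction. This fails: k = 4 gives 7k + 3 = 31, which is odd, but 4 is even, not odd.

Converse. This also fails: k = 3 is odd, but 7k + 3 = 24 is even, not odd.

Neither implication holds.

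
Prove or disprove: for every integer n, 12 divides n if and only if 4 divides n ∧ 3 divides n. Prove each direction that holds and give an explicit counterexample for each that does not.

Both directions hold; the statement is true.

(⟸) Suppose 4 ∣ n and 3 ∣ n. Any common multiple of 4 and 3 is a multiple of their lcm; here gcd(4, 3) = 1, so lcm(4, 3) = 4·3 = 12, so 12 ∣ n.

(⟹) If 12 ∣ n, write n = 12q. Since 12 = 3·4, n = 4·(3q), so 4 ∣ n; and since 12 = 4·3, n = 3·(4q), so 3 ∣ n.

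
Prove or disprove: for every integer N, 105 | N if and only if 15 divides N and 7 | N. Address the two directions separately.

The biconditional holds.

(→) If 105 ∣ N, write N = 105q. Since 105 = 7·15, N = 15·(7q), so 15 ∣ N; and since 105 = 15·7, N = 7·(15q), so 7 ∣ N.

(←) Suppose 15 ∣ N and 7 ∣ N. Any common multiple of 15 and 7 is a multiple of their lcm; here gcd(15, 7) = 1, so lcm(15, 7) = 15·7 = 105, so 105 ∣ N.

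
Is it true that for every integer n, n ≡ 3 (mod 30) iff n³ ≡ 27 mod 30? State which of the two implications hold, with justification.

Both implications hold.

[⇐] Suppose n³ ≡ 27 (mod 30). The only residue r in {0, …, 29} with r³ ≡ 27 (mod 30) is r = 3, so n ≡ 3 (mod 30).

[⇒] Suppose n ≡ 3 (mod 30). Write n = 30j + 3. Then (30j + 3)³ = 27000j³ + 8100j² + 810j + 27 = 30(900j³ + 270j² + 27j) + 27, so n³ ≡ 27 (mod 30).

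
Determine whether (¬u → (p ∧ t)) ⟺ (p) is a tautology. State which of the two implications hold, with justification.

Neither implication holds.

(⇒) This fails. Under u = T, t = F, p = F, the left side is true but the right side is false.

(⇐) This fails. Under u = F, t = F, p = T, the left side is false but the right side is true.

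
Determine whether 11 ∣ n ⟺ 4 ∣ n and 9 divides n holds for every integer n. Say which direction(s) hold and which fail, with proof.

Both directions fail.

(⇒) This fails: take n = 11. Certainly 11 ∣ 11, but 4 ∤ 11.

(⇐) This fails: take n = 36. Both 4 ∣ 36 and 9 ∣ 36, yet 36 is not a multiple of 11 (since 36 = 3·11 + 3), so 11 ∤ 36.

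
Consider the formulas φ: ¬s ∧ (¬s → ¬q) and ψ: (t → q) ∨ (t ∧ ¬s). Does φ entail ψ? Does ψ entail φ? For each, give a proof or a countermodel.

Only the forward direction holds.

(⇒) Assume the antecedent. If s is true, the antecedent cannot hold. If s is false, (t → q) ∨ (t ∧ ¬s) reduces to true regardless of the other variables. Either way (t → q) ∨ (t ∧ ¬s) holds.

(⇐) This fails. Under s = T, t = F, q = F, the left side is false but the right side is true.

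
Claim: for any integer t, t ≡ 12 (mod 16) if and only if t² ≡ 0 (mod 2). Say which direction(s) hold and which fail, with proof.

(⇒) holds; (⇐) fails.

[⇒] Suppose t ≡ 12 (mod 16). Then t² ≡ 12² = 144 (mod 16), and since 2 ∣ 16, also t² ≡ 0 (mod 2).

[⇐] This fails: take t = 0. Then 0² = 0 ≡ 0 (mod 2), yet 0 ≡ 0 (mod 16), not 12.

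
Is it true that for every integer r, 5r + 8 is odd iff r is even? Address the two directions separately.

Forward direction. This fails: r = 3 gives 5r + 8 = 23, which is odd, but 3 is odd, not even.

Converse. This also fails: r = 4 is even, but 5r + 8 = 28 is even, not odd.

(⇒) fails and (⇐) fails.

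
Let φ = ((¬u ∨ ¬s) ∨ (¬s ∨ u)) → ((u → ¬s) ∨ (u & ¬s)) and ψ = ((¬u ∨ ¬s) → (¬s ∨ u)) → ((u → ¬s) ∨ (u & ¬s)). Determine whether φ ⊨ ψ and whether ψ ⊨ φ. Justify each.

Both implications hold.

(→) Assume the antecedent. If s is true, the antecedent forces (s = T, u = F), and the consequent holds there. If s is false, the consequent reduces to true regardless of the other variables. Either way the consequent holds.

(←) Assume the antecedent. If s is true, the antecedent forces (s = T, u = F), and the consequent holds there. If s is false, the consequent reduces to true regardless of the other variables. Either way the consequent holds.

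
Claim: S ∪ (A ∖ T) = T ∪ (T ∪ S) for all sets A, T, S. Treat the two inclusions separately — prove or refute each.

(⊆) fails and (⊇) fails.

(⟹) This inclusion fails. Take A = {1}, T = ∅, S = ∅; then 1 ∈ S ∪ (A ∖ T) but 1 ∉ T ∪ (T ∪ S).

(⟸) This inclusion fails. Take A = ∅, T = {1}, S = ∅; then 1 ∈ T ∪ (T ∪ S) but 1 ∉ S ∪ (A ∖ T).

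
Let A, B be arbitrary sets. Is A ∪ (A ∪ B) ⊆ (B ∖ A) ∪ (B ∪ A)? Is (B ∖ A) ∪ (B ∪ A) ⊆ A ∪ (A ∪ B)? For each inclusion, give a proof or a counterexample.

Forward inclusion. Let x ∈ A ∪ (A ∪ B). Then either x ∈ A and x ∉ B; or x ∈ B and x ∉ A; or x ∈ A ∩ B. In each case x ∈ (B ∖ A) ∪ (B ∪ A), so A ∪ (A ∪ B) ⊆ (B ∖ A) ∪ (B ∪ A).

Reverse inclusion. Let x ∈ (B ∖ A) ∪ (B ∪ A). Then either x ∈ A and x ∉ B; or x ∈ B and x ∉ A; or x ∈ A ∩ B. In each case x ∈ A ∪ (A ∪ B), so (B ∖ A) ∪ (B ∪ A) ⊆ A ∪ (A ∪ B).

Both inclusions hold.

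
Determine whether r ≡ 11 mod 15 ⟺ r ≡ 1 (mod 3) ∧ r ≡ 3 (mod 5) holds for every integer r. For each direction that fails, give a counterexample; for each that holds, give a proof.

(⟹) This fails: r = 11 gives 11 ≡ 11 (mod 15) but 11 ≡ 2 (mod 3), so the conjunction on the right does not hold.

(⟸) This fails: r = 13 satisfies both congruences on the right (13 ≡ 1 mod 3 and 13 ≡ 3 mod 5) yet 13 ≡ 13 (mod 15), not 11.

Neither direction holds.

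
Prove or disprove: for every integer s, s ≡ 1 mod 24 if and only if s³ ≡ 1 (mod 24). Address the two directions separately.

Both implications hold.

(←) Suppose s³ ≡ 1 (mod 24). The only residue r in {0, …, 23} with r³ ≡ 1 (mod 24) is r = 1, so s ≡ 1 (mod 24).

(→) Suppose s ≡ 1 mod 24. Write s = 24j + 1. Then (24j + 1)³ = 13824j³ + 1728j² + 72j + 1 = 24(576j³ + 72j² + 3j) + 1, so s³ ≡ 1 (mod 24).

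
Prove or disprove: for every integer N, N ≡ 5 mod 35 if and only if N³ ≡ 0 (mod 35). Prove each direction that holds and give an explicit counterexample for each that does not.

[⇒] This fails: take N = 5. Then 5 ≡ 5 (mod 35), but 5³ = 125 ≡ 20 (mod 35), not 0.

[⇐] This fails: take N = 0. Then 0³ = 0 ≡ 0 (mod 35), yet 0 ≡ 0 (mod 35), not 5.

(⇒) fails and (⇐) fails.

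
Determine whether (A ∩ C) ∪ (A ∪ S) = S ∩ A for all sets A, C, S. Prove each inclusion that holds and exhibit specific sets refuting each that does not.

Only the reverse inclusion holds.

Forward inclusion. This inclusion fails. Take A = {1}, C = ∅, S = ∅; then 1 ∈ (A ∩ C) ∪ (A ∪ S) but 1 ∉ S ∩ A.

Reverse inclusion. Let x ∈ S ∩ A. Then either x ∈ A ∩ S and x ∉ C; or x ∈ A ∩ C ∩ S. In each case x ∈ (A ∩ C) ∪ (A ∪ S), so S ∩ A ⊆ (A ∩ C) ∪ (A ∪ S).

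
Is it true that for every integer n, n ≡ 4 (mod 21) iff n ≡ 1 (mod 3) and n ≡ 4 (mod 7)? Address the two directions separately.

(⟸) If n ≡ 1 (mod 3) and n ≡ 4 (mod 7), then by the Chinese remainder theorem n ≡ 4 (mod 21). This is exactly n ≡ 4 (mod 21).

(⟹) Suppose n ≡ 4 (mod 21); write n = 21j + 4. Since 3 ∣ 21, reducing mod 3 gives n ≡ 4 ≡ 1 (mod 3); since 7 ∣ 21, reducing mod 7 gives n ≡ 4 (mod 7).

Both implications hold.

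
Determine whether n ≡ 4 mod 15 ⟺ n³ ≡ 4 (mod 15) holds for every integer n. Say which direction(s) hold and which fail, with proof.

(⟹) Suppose n ≡ 4 mod 15. Write n = 15j + 4. Then (15j + 4)³ = 3375j³ + 2700j² + 720j + 64 = 15(225j³ + 180j² + 48j + 4) + 4, so n³ ≡ 4 (mod 15).

(⟸) Conversely, suppose n³ ≡ 4 (mod 15). The only residue r in {0, …, 14} with r³ ≡ 4 (mod 15) is r = 4, so n ≡ 4 (mod 15).

Equivalent; both directions hold.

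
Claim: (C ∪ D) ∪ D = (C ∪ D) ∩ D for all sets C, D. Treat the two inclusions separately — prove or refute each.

Only the reverse inclusion holds.

(⟹) This inclusion fails. Take C = {1}, D = ∅; then 1 ∈ (C ∪ D) ∪ D but 1 ∉ (C ∪ D) ∩ D.

(⟸) Let x ∈ (C ∪ D) ∩ D. Then either x ∈ D and x ∉ C; or x ∈ C ∩ D. In each case x ∈ (C ∪ D) ∪ D, so (C ∪ D) ∩ D ⊆ (C ∪ D) ∪ D.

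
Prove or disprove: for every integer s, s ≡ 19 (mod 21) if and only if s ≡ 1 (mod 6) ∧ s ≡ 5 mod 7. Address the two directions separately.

The forward direction fails; the converse holds.

[⇒] This fails: s = 40 gives 40 ≡ 19 (mod 21) but 40 ≡ 4 (mod 6), so the conjunction on the right does not hold.

[⇐] Conversely, if s ≡ 1 (mod 6) and s ≡ 5 (mod 7), then by the Chinese remainder theorem s ≡ 19 (mod 42). Since 19 ≡ 19 (mod 21) and 21 ∣ 42, we get s ≡ 19 (mod 21).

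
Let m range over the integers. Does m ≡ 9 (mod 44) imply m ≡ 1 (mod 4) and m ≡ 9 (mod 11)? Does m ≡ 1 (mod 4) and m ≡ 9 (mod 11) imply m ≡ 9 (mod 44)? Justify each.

The biconditional holds.

Forward direction. Suppose m ≡ 9 (mod 44); write m = 44j + 9. Since 4 ∣ 44, reducing mod 4 gives m ≡ 9 ≡ 1 (mod 4); since 11 ∣ 44, reducing mod 11 gives m ≡ 9 (mod 11).

Converse. If m ≡ 1 (mod 4) and m ≡ 9 (mod 11), then by the Chinese remainder theorem m ≡ 9 (mod 44). This is exactly m ≡ 9 (mod 44).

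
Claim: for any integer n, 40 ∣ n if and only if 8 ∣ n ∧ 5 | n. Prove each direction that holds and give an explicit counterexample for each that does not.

[⇒] If 40 ∣ n, write n = 40q. Since 40 = 5·8, n = 8·(5q), so 8 ∣ n; and since 40 = 8·5, n = 5·(8q), so 5 ∣ n.

[⇐] Suppose 8 ∣ n and 5 ∣ n. Any common multiple of 8 and 5 is a multiple of their lcm; here gcd(8, 5) = 1, so lcm(8, 5) = 8·5 = 40, so 40 ∣ n.

Equivalent; both directions hold.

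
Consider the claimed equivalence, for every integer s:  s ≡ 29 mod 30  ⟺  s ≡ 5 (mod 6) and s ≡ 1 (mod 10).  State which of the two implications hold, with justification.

(→) This fails: s = 29 gives 29 ≡ 29 (mod 30) but 29 ≡ 9 (mod 10), so the conjunction on the right does not hold.

(←) This fails: s = 11 satisfies both congruences on the right (11 ≡ 5 mod 6 and 11 ≡ 1 mod 10) yet 11 ≡ 11 (mod 30), not 29.

(⇒) fails and (⇐) fails.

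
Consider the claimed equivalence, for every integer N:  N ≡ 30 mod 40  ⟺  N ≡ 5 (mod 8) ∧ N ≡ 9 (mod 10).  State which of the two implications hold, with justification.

(⟹) This fails: N = 30 gives 30 ≡ 30 (mod 40) but 30 ≡ 6 (mod 8), so the conjunction on the right does not hold.

(⟸) This fails: N = 29 satisfies both congruences on the right (29 ≡ 5 mod 8 and 29 ≡ 9 mod 10) yet 29 ≡ 29 (mod 40), not 30.

Both directions fail.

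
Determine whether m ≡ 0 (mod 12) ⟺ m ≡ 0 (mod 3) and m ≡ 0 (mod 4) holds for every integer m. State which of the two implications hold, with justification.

Both directions hold.

(⟹) Suppose m ≡ 0 (mod 12); write m = 12j + 0. Since 3 ∣ 12, reducing mod 3 gives m ≡ 0 (mod 3); since 4 ∣ 12, reducing mod 4 gives m ≡ 0 (mod 4).

(⟸) Conversely, if m ≡ 0 (mod 3) and m ≡ 0 (mod 4), then by the Chinese remainder theorem m ≡ 0 (mod 12). This is exactly m ≡ 0 (mod 12).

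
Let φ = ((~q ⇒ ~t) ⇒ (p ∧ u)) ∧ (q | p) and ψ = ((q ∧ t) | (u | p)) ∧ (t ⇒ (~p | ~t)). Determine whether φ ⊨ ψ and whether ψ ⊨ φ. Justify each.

(⇒) This fails. Under t = T, q = F, p = T, u = F, the left side is true but the right side is false.

(⇐) This fails. Under t = T, q = T, p = F, u = F, the left side is false but the right side is true.

Both directions fail.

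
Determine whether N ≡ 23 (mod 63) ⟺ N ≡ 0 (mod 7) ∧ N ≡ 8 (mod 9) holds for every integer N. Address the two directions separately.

Both directions fail.

(⇒) This fails: N = 23 gives 23 ≡ 23 (mod 63) but 23 ≡ 2 (mod 7), so the conjunction on the right does not hold.

(⇐) This fails: N = 35 satisfies both congruences on the right (35 ≡ 0 mod 7 and 35 ≡ 8 mod 9) yet 35 ≡ 35 (mod 63), not 23.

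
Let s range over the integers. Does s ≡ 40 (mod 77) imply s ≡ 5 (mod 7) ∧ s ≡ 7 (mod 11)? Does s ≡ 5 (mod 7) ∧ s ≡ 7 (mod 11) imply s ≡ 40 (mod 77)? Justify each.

Both implications hold.

(→) Suppose s ≡ 40 (mod 77); write s = 77j + 40. Since 7 ∣ 77, reducing mod 7 gives s ≡ 40 ≡ 5 (mod 7); since 11 ∣ 77, reducing mod 11 gives s ≡ 40 ≡ 7 (mod 11).

(←) Conversely, if s ≡ 5 (mod 7) and s ≡ 7 (mod 11), then by the Chinese remainder theorem s ≡ 40 (mod 77). This is exactly s ≡ 40 (mod 77).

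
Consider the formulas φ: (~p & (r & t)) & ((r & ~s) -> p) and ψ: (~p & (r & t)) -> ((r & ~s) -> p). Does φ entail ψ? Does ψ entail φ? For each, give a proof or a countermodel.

[⇒] Assume the antecedent. If r is true, the antecedent forces (r = T, t = T, p = F, s = T), and the consequent holds there. If r is false, the antecedent cannot hold. Either way the consequent holds.

[⇐] This fails. Under r = F, t = F, p = F, s = F, the left side is false but the right side is true.

(⇒) holds; (⇐) fails.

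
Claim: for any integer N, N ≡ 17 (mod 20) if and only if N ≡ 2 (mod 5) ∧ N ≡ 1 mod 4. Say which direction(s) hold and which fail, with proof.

Both directions hold; the statement is true.

(←) If N ≡ 2 (mod 5) and N ≡ 1 (mod 4), then by the Chinese remainder theorem N ≡ 17 (mod 20). This is exactly N ≡ 17 (mod 20).

(→) Suppose N ≡ 17 (mod 20); write N = 20j + 17. Since 5 ∣ 20, reducing mod 5 gives N ≡ 17 ≡ 2 (mod 5); since 4 ∣ 20, reducing mod 4 gives N ≡ 17 ≡ 1 (mod 4).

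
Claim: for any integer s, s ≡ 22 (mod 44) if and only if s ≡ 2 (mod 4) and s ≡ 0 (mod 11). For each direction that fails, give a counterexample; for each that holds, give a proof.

Both directions hold; the statement is true.

Converse. If s ≡ 2 (mod 4) and s ≡ 0 (mod 11), then by the Chinese remainder theorem s ≡ 22 (mod 44). This is exactly s ≡ 22 (mod 44).

Forward direction. Suppose s ≡ 22 (mod 44); write s = 44j + 22. Since 4 ∣ 44, reducing mod 4 gives s ≡ 22 ≡ 2 (mod 4); since 11 ∣ 44, reducing mod 11 gives s ≡ 22 ≡ 0 (mod 11).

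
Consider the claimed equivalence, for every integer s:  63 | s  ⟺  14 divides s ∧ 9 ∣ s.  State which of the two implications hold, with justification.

(⇒) This fails: take s = 63. Certainly 63 ∣ 63, but 14 ∤ 63.

(⇐) Suppose 14 ∣ s and 9 ∣ s. Any common multiple of 14 and 9 is a multiple of their lcm; here gcd(14, 9) = 1, so lcm(14, 9) = 14·9 = 126, so 126 ∣ s. Since 63 ∣ 126, it follows that 63 ∣ s.

Not equivalent: only (⇐) holds.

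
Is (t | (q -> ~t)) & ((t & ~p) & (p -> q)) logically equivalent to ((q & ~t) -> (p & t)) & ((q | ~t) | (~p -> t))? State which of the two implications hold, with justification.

The forward direction holds; the converse fails.

[⇒] Assume the antecedent. If t is true, the consequent reduces to true regardless of the other variables. If t is false, the antecedent cannot hold. Either way the consequent holds.

[⇐] This fails. Under t = F, q = F, p = F, the left side is false but the right side is true.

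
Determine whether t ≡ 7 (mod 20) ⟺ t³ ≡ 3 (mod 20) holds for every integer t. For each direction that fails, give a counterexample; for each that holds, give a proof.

Equivalent; both directions hold.

[⇒] Suppose t ≡ 7 (mod 20). Write t = 20j + 7. Then (20j + 7)³ = 8000j³ + 8400j² + 2940j + 343 = 20(400j³ + 420j² + 147j + 17) + 3, so t³ ≡ 3 (mod 20).

[⇐] Conversely, suppose t³ ≡ 3 (mod 20). The only residue r in {0, …, 19} with r³ ≡ 3 (mod 20) is r = 7, so t ≡ 7 (mod 20).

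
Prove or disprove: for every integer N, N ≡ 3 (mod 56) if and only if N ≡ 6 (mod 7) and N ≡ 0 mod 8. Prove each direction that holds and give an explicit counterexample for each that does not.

Both directions fail.

(→) This fails: N = 3 gives 3 ≡ 3 (mod 56) but 3 ≡ 3 (mod 7), so the conjunction on the right does not hold.

(←) This fails: N = 48 satisfies both congruences on the right (48 ≡ 6 mod 7 and 48 ≡ 0 mod 8) yet 48 ≡ 48 (mod 56), not 3.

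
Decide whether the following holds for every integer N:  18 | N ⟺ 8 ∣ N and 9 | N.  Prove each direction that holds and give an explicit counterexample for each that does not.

Only the converse holds.

(⟹) This fails: take N = 18. Certainly 18 ∣ 18, but 8 ∤ 18.

(⟸) Suppose 8 ∣ N and 9 ∣ N. Any common multiple of 8 and 9 is a multiple of their lcm; here gcd(8, 9) = 1, so lcm(8, 9) = 8·9 = 72, so 72 ∣ N. Since 18 ∣ 72, it follows that 18 ∣ N.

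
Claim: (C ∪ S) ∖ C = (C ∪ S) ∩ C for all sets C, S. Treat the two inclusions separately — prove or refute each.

Neither inclusion holds.

Forward inclusion. This inclusion fails. Take C = ∅, S = {1}; then 1 ∈ (C ∪ S) ∖ C but 1 ∉ (C ∪ S) ∩ C.

Reverse inclusion. This inclusion fails. Take C = {1}, S = ∅; then 1 ∈ (C ∪ S) ∩ C but 1 ∉ (C ∪ S) ∖ C.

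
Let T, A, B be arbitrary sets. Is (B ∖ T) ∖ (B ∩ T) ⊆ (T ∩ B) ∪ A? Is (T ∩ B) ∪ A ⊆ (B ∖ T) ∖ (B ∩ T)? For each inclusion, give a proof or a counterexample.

(⊆) fails and (⊇) fails.

(⊆) This inclusion fails. Take T = ∅, A = ∅, B = {1}; then 1 ∈ (B ∖ T) ∖ (B ∩ T) but 1 ∉ (T ∩ B) ∪ A.

(⊇) This inclusion fails. Take T = ∅, A = {1}, B = ∅; then 1 ∈ (T ∩ B) ∪ A but 1 ∉ (B ∖ T) ∖ (B ∩ T).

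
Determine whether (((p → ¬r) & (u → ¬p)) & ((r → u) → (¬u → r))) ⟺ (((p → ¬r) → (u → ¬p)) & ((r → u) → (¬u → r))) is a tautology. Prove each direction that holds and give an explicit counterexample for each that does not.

The forward direction holds; the converse fails.

(→) Assume the antecedent. If r is true, the consequent reduces to true regardless of the other variables. If r is false, the antecedent forces (p = F, r = F, u = T), and the consequent holds there. Either way the consequent holds.

(←) This fails. Under p = T, r = T, u = F, the left side is false but the right side is true.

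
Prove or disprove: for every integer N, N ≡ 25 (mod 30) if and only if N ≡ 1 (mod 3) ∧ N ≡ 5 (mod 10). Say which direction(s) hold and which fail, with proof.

Both directions hold.

(⇐) If N ≡ 1 (mod 3) and N ≡ 5 (mod 10), then by the Chinese remainder theorem N ≡ 25 (mod 30). This is exactly N ≡ 25 (mod 30).

(⇒) Suppose N ≡ 25 (mod 30); write N = 30j + 25. Since 3 ∣ 30, reducing mod 3 gives N ≡ 25 ≡ 1 (mod 3); since 10 ∣ 30, reducing mod 10 gives N ≡ 25 ≡ 5 (mod 10).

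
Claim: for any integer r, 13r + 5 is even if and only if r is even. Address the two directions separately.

(⇒) This fails: r = 7 gives 13r + 5 = 96, which is even, but 7 is odd, not even.

(⇐) This also fails: r = 0 is even, but 13r + 5 = 5 is odd, not even.

Neither implication holds.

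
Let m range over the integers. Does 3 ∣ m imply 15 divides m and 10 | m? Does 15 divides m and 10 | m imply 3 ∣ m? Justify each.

Not equivalent: only (⇐) holds.

(→) This fails: take m = 3. Certainly 3 ∣ 3, but 15 ∤ 3.

(←) Suppose 15 ∣ m and 10 ∣ m. Any common multiple of 15 and 10 is a multiple of their lcm; here lcm(15, 10) = 15·10/gcd(15, 10) = 150/5 = 30, so 30 ∣ m. Since 3 ∣ 30, it follows that 3 ∣ m.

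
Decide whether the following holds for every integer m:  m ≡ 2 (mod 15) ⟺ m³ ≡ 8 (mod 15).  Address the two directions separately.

Both implications hold.

(⇒) Suppose m ≡ 2 (mod 15). Write m = 15j + 2. Then (15j + 2)³ = 3375j³ + 1350j² + 180j + 8 = 15(225j³ + 90j² + 12j) + 8, so m³ ≡ 8 (mod 15).

(⇐) Conversely, suppose m³ ≡ 8 (mod 15). The only residue r in {0, …, 14} with r³ ≡ 8 (mod 15) is r = 2, so m ≡ 2 (mod 15).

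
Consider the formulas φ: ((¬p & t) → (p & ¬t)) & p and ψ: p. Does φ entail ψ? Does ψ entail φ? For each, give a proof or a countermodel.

Both directions hold; the statement is true.

(⟹) Assume the antecedent. If p is true, p reduces to true regardless of the other variables. If p is false, the antecedent cannot hold. Either way p holds.

(⟸) Assume the antecedent. If p is true, ((¬p & t) → (p & ¬t)) & p reduces to true regardless of the other variables. If p is false, the antecedent cannot hold. Either way ((¬p & t) → (p & ¬t)) & p holds.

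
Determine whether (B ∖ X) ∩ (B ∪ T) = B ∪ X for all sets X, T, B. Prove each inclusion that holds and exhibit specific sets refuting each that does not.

The sets are not equal: only the forward inclusion holds.

(⊆) Let x ∈ (B ∖ X) ∩ (B ∪ T). Then either x ∈ B and x ∉ X, T; or x ∈ T ∩ B and x ∉ X. In each case x ∈ B ∪ X, so (B ∖ X) ∩ (B ∪ T) ⊆ B ∪ X.

(⊇) This inclusion fails. Take X = {1}, T = ∅, B = ∅; then 1 ∈ B ∪ X but 1 ∉ (B ∖ X) ∩ (B ∪ T).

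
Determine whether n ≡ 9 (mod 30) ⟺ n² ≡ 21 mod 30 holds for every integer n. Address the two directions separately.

Forward direction. Suppose n ≡ 9 (mod 30). Write n = 30j + 9. Then (30j + 9)² = 900j² + 540j + 81 = 30(30j² + 18j + 2) + 21, so n² ≡ 21 (mod 30).

Converse. This fails: take n = 21. Then 21² = 441 ≡ 21 (mod 30), yet 21 ≡ 21 (mod 30), not 9.

Not equivalent: only (⇒) holds.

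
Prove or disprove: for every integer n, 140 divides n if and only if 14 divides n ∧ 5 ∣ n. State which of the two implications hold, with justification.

(⇒) If 140 ∣ n, write n = 140q. Since 140 = 10·14, n = 14·(10q), so 14 ∣ n; and since 140 = 28·5, n = 5·(28q), so 5 ∣ n.

(⇐) This fails: take n = 70. Both 14 ∣ 70 and 5 ∣ 70, yet 70 is not a multiple of 140 (since 70 = 0·140 + 70), so 140 ∤ 70.

The forward direction holds; the converse fails.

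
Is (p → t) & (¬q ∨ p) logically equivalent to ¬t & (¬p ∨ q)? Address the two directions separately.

(⇒) fails and (⇐) fails.

(⇒) This fails. Under q = F, t = T, p = F, the left side is true but the right side is false.

(⇐) This fails. Under q = T, t = F, p = F, the left side is false but the right side is true.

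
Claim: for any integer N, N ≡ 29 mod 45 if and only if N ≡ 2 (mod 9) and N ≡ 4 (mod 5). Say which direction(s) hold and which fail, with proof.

(⇐) If N ≡ 2 (mod 9) and N ≡ 4 (mod 5), then by the Chinese remainder theorem N ≡ 29 (mod 45). This is exactly N ≡ 29 (mod 45).

(⇒) Suppose N ≡ 29 (mod 45); write N = 45j + 29. Since 9 ∣ 45, reducing mod 9 gives N ≡ 29 ≡ 2 (mod 9); since 5 ∣ 45, reducing mod 5 gives N ≡ 29 ≡ 4 (mod 5).

Both implications hold.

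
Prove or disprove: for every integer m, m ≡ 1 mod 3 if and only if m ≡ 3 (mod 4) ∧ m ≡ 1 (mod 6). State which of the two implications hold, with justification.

[⇒] This fails: m = 1 gives 1 ≡ 1 (mod 3) but 1 ≡ 1 (mod 4), so the conjunction on the right does not hold.

[⇐] Conversely, if m ≡ 3 (mod 4) and m ≡ 1 (mod 6), then by the Chinese remainder theorem m ≡ 7 (mod 12). Since 7 ≡ 1 (mod 3) and 3 ∣ 12, we get m ≡ 1 (mod 3).

Not equivalent: only (⇐) holds.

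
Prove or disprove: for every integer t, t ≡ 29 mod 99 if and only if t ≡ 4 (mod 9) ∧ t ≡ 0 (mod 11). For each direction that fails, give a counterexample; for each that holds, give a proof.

(⇒) fails and (⇐) fails.

(⇒) This fails: t = 29 gives 29 ≡ 29 (mod 99) but 29 ≡ 2 (mod 9), so the conjunction on the right does not hold.

(⇐) This fails: t = 22 satisfies both congruences on the right (22 ≡ 4 mod 9 and 22 ≡ 0 mod 11) yet 22 ≡ 22 (mod 99), not 29.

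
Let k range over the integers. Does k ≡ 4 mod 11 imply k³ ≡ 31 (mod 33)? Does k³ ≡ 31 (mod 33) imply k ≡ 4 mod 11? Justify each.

Forward direction. This fails: take k = 15. Then 15 ≡ 4 (mod 11), but 15³ = 3375 ≡ 9 (mod 33), not 31.

Converse. The residues r modulo 33 with r³ ≡ 31 (mod 33) are exactly {4}, and each is ≡ 4 (mod 11).

Only the reverse direction holds.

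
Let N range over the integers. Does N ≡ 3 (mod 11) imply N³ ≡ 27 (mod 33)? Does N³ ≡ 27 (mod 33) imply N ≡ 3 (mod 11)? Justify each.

The forward direction fails; the converse holds.

[⇐] The residues r modulo 33 with r³ ≡ 27 (mod 33) are exactly {3}, and each is ≡ 3 (mod 11).

[⇒] This fails: take N = 14. Then 14 ≡ 3 (mod 11), but 14³ = 2744 ≡ 5 (mod 33), not 27.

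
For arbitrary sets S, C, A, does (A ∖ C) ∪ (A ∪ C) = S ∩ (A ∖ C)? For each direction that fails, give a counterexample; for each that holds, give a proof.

The sets are not equal: only the reverse inclusion holds.

(⊇) Let x ∈ S ∩ (A ∖ C). Then x ∈ S ∩ A and x ∉ C, from which x ∈ (A ∖ C) ∪ (A ∪ C).

(⊆) This inclusion fails. Take S = ∅, C = {1}, A = ∅; then 1 ∈ (A ∖ C) ∪ (A ∪ C) but 1 ∉ S ∩ (A ∖ C).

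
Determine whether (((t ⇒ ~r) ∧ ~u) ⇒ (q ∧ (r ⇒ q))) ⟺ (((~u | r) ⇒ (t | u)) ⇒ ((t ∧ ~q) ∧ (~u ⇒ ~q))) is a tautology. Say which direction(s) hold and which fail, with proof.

(⟹) This fails. Under t = T, q = T, u = F, r = F, the left side is true but the right side is false.

(⟸) This fails. Under t = F, q = F, u = F, r = F, the left side is false but the right side is true.

(⇒) fails and (⇐) fails.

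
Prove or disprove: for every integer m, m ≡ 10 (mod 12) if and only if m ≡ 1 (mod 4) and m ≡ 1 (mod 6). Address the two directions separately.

(⇒) This fails: m = 10 gives 10 ≡ 10 (mod 12) but 10 ≡ 2 (mod 4), so the conjunction on the right does not hold.

(⇐) This fails: m = 1 satisfies both congruences on the right (1 ≡ 1 mod 4 and 1 ≡ 1 mod 6) yet 1 ≡ 1 (mod 12), not 10.

(⇒) fails and (⇐) fails.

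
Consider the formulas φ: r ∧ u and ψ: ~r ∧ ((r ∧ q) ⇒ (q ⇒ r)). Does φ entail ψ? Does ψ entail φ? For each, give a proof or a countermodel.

Neither direction holds.

[⇒] This fails. Under q = F, r = T, u = T, the left side is true but the right side is false.

[⇐] This fails. Under q = F, r = F, u = F, the left side is false but the right side is true.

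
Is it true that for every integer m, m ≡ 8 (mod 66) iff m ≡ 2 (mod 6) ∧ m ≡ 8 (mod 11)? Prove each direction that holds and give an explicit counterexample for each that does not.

Equivalent; both directions hold.

(⟹) Suppose m ≡ 8 (mod 66); write m = 66j + 8. Since 6 ∣ 66, reducing mod 6 gives m ≡ 8 ≡ 2 (mod 6); since 11 ∣ 66, reducing mod 11 gives m ≡ 8 (mod 11).

(⟸) Conversely, if m ≡ 2 (mod 6) and m ≡ 8 (mod 11), then by the Chinese remainder theorem m ≡ 8 (mod 66). This is exactly m ≡ 8 (mod 66).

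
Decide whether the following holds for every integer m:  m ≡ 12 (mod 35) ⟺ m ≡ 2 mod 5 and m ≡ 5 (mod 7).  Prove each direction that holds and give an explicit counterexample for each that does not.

(⟸) If m ≡ 2 (mod 5) and m ≡ 5 (mod 7), then by the Chinese remainder theorem m ≡ 12 (mod 35). This is exactly m ≡ 12 (mod 35).

(⟹) Suppose m ≡ 12 (mod 35); write m = 35j + 12. Since 5 ∣ 35, reducing mod 5 gives m ≡ 12 ≡ 2 (mod 5); since 7 ∣ 35, reducing mod 7 gives m ≡ 12 ≡ 5 (mod 7).

The biconditional holds.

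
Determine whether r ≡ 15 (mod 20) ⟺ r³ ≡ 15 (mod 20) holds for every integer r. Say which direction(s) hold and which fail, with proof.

(⇒) Suppose r ≡ 15 (mod 20). Write r = 20j + 15. Then (20j + 15)³ = 8000j³ + 18000j² + 13500j + 3375 = 20(400j³ + 900j² + 675j + 168) + 15, so r³ ≡ 15 (mod 20).

(⇐) Conversely, suppose r³ ≡ 15 (mod 20). The only residue r in {0, …, 19} with r³ ≡ 15 (mod 20) is r = 15, so r ≡ 15 (mod 20).

The biconditional holds.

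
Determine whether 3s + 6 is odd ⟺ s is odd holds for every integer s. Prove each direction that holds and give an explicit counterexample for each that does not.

Equivalent; both directions hold.

[⇒] Suppose 3s + 6 is odd. Since 3 is odd, 3s and s have the same parity, so 3s + 6 ≡ s + 6 (mod 2). As 6 is even, 3s + 6 is odd exactly when s is odd. Thus s is odd.

[⇐] Conversely, suppose s is odd; write s = 2j + 1. Then 3s + 6 = 3·(2j + 1) + 6 = 2·3j + 9, which is odd.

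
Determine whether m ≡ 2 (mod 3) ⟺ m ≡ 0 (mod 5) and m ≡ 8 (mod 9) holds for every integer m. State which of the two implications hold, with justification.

Only the converse holds.

(⟸) If m ≡ 0 (mod 5) and m ≡ 8 (mod 9), then by the Chinese remainder theorem m ≡ 35 (mod 45). Since 35 ≡ 2 (mod 3) and 3 ∣ 45, we get m ≡ 2 (mod 3).

(⟹) This fails: m = 32 gives 32 ≡ 2 (mod 3) but 32 ≡ 2 (mod 5), so the conjunction on the right does not hold.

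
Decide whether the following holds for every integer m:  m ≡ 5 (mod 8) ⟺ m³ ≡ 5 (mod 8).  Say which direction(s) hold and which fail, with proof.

Both directions hold; the statement is true.

(→) Suppose m ≡ 5 (mod 8). Write m = 8j + 5. Then (8j + 5)³ = 512j³ + 960j² + 600j + 125 = 8(64j³ + 120j² + 75j + 15) + 5, so m³ ≡ 5 (mod 8).

(←) For the converse, argue contrapositively. If m ≢ 5 (mod 8), then m is congruent to one of 0, 1, 2, 3, 4, 6, 7 modulo 8, and these give m³ ≡ 0, 1, 0, 3, 0, 0, 7 respectively — never 5.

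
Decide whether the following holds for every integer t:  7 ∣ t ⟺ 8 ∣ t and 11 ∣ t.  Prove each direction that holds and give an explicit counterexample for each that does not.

(⟹) This fails: take t = 7. Certainly 7 ∣ 7, but 8 ∤ 7.

(⟸) This fails: take t = 88. Both 8 ∣ 88 and 11 ∣ 88, yet 88 is not a multiple of 7 (since 88 = 12·7 + 4), so 7 ∤ 88.

Both directions fail.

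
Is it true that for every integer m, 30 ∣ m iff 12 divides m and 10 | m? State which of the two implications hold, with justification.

Only the reverse direction holds.

Converse. Suppose 12 ∣ m and 10 ∣ m. Any common multiple of 12 and 10 is a multiple of their lcm; here lcm(12, 10) = 12·10/gcd(12, 10) = 120/2 = 60, so 60 ∣ m. Since 30 ∣ 60, it follows that 30 ∣ m.

Forward direction. This fails: take m = 30. Certainly 30 ∣ 30, but 12 ∤ 30.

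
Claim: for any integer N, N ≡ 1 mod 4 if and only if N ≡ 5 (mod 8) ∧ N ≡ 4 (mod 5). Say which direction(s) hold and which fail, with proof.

(←) If N ≡ 5 (mod 8) and N ≡ 4 (mod 5), then by the Chinese remainder theorem N ≡ 29 (mod 40). Since 29 ≡ 1 (mod 4) and 4 ∣ 40, we get N ≡ 1 (mod 4).

(→) This fails: N = 1 gives 1 ≡ 1 (mod 4) but 1 ≡ 1 (mod 8), so the conjunction on the right does not hold.

(⇒) fails; (⇐) holds.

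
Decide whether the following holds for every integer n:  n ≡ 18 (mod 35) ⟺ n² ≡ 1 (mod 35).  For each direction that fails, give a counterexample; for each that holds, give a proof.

(⇒) fails and (⇐) fails.

(⟹) This fails: take n = 18. Then 18 ≡ 18 (mod 35), but 18² = 324 ≡ 9 (mod 35), not 1.

(⟸) This fails: take n = 1. Then 1² = 1 ≡ 1 (mod 35), yet 1 ≡ 1 (mod 35), not 18.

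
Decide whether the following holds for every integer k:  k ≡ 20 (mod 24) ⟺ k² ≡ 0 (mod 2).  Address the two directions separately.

Only the forward implication holds.

[⇒] Suppose k ≡ 20 (mod 24). Then k² ≡ 20² = 400 (mod 24), and since 2 ∣ 24, also k² ≡ 0 (mod 2).

[⇐] This fails: take k = 0. Then 0² = 0 ≡ 0 (mod 2), yet 0 ≡ 0 (mod 24), not 20.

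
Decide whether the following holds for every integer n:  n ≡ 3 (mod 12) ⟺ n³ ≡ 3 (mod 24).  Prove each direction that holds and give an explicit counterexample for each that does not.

(⟸) The residues r modulo 24 with r³ ≡ 3 (mod 24) are exactly {3}, and each is ≡ 3 (mod 12).

(⟹) This fails: take n = 15. Then 15 ≡ 3 (mod 12), but 15³ = 3375 ≡ 15 (mod 24), not 3.

(⇒) fails; (⇐) holds.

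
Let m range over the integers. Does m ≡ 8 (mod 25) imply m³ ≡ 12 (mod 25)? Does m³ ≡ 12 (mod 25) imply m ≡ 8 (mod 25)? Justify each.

The biconditional holds.

(⇒) Suppose m ≡ 8 (mod 25). Write m = 25j + 8. Then (25j + 8)³ = 15625j³ + 15000j² + 4800j + 512 = 25(625j³ + 600j² + 192j + 20) + 12, so m³ ≡ 12 (mod 25).

(⇐) Conversely, suppose m³ ≡ 12 (mod 25). The only residue r in {0, …, 24} with r³ ≡ 12 (mod 25) is r = 8, so m ≡ 8 (mod 25).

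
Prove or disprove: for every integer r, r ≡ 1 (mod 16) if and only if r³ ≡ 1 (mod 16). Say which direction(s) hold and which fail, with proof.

[⇒] Suppose r ≡ 1 (mod 16). Write r = 16j + 1. Then (16j + 1)³ = 4096j³ + 768j² + 48j + 1 = 16(256j³ + 48j² + 3j) + 1, so r³ ≡ 1 (mod 16).

[⇐] Conversely, suppose r³ ≡ 1 (mod 16). The only residue r in {0, …, 15} with r³ ≡ 1 (mod 16) is r = 1, so r ≡ 1 (mod 16).

Equivalent; both directions hold.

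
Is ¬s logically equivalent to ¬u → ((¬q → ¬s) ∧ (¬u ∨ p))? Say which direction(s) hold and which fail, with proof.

(←) This fails. Under q = T, u = F, p = F, s = T, the left side is false but the right side is true.

(→) Assume the antecedent. If s is true, the antecedent cannot hold. If s is false, ¬u → ((¬q → ¬s) ∧ (¬u ∨ p)) reduces to true regardless of the other variables. Either way ¬u → ((¬q → ¬s) ∧ (¬u ∨ p)) holds.

Only the forward implication holds.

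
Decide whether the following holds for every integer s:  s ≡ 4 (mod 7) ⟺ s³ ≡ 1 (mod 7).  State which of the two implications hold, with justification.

(⇒) Suppose s ≡ 4 (mod 7). Write s = 7j + 4. Then (7j + 4)³ = 343j³ + 588j² + 336j + 64 = 7(49j³ + 84j² + 48j + 9) + 1, so s³ ≡ 1 (mod 7).

(⇐) This fails: take s = 1. Then 1³ = 1 ≡ 1 (mod 7), yet 1 ≡ 1 (mod 7), not 4.

The forward direction holds; the converse fails.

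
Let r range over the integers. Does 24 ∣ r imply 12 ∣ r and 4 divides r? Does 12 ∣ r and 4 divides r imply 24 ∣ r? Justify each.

Only the forward direction holds.

Converse. This fails: take r = 12. Both 12 ∣ 12 and 4 ∣ 12, yet 12 is not a multiple of 24 (since 12 = 0·24 + 12), so 24 ∤ 12.

Forward direction. If 24 ∣ r, write r = 24q. Since 24 = 2·12, r = 12·(2q), so 12 ∣ r; and since 24 = 6·4, r = 4·(6q), so 4 ∣ r.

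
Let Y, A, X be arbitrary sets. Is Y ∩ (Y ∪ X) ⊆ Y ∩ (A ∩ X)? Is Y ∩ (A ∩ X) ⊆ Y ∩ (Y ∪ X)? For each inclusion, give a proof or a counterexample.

Forward inclusion. This inclusion fails. Take Y = {1}, A = ∅, X = ∅; then 1 ∈ Y ∩ (Y ∪ X) but 1 ∉ Y ∩ (A ∩ X).

Reverse inclusion. Let x ∈ Y ∩ (A ∩ X). Then x ∈ Y ∩ A ∩ X, from which x ∈ Y ∩ (Y ∪ X).

Only the reverse inclusion holds.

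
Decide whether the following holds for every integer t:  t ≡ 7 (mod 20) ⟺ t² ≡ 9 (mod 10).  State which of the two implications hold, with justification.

[⇒] Suppose t ≡ 7 (mod 20). Then t² ≡ 7² = 49 (mod 20), and since 10 ∣ 20, also t² ≡ 9 (mod 10).

[⇐] This fails: take t = 3. Then 3² = 9 ≡ 9 (mod 10), yet 3 ≡ 3 (mod 20), not 7.

(⇒) holds; (⇐) fails.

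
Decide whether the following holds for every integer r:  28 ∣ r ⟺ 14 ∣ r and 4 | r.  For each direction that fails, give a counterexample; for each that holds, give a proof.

(→) If 28 ∣ r, write r = 28q. Since 28 = 2·14, r = 14·(2q), so 14 ∣ r; and since 28 = 7·4, r = 4·(7q), so 4 ∣ r.

(←) Suppose 14 ∣ r and 4 ∣ r. Any common multiple of 14 and 4 is a multiple of their lcm; here lcm(14, 4) = 14·4/gcd(14, 4) = 56/2 = 28, so 28 ∣ r.

Equivalent; both directions hold.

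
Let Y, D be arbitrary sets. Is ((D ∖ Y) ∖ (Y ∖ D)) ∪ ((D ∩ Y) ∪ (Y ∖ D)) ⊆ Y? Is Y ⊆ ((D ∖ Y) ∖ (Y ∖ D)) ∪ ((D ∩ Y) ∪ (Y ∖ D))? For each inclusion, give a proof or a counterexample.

The sets are not equal: only the reverse inclusion holds.

Reverse inclusion. Let x ∈ Y. Then either x ∈ Y and x ∉ D; or x ∈ Y ∩ D. In each case x ∈ ((D ∖ Y) ∖ (Y ∖ D)) ∪ ((D ∩ Y) ∪ (Y ∖ D)), so Y ⊆ ((D ∖ Y) ∖ (Y ∖ D)) ∪ ((D ∩ Y) ∪ (Y ∖ D)).

Forward inclusion. This inclusion fails. Take Y = ∅, D = {1}; then 1 ∈ ((D ∖ Y) ∖ (Y ∖ D)) ∪ ((D ∩ Y) ∪ (Y ∖ D)) but 1 ∉ Y.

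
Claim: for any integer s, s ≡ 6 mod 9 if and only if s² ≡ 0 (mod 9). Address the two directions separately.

[⇒] Suppose s ≡ 6 mod 9. Write s = 9j + 6. Then (9j + 6)² = 81j² + 108j + 36 = 9(9j² + 12j + 4) + 0, so s² ≡ 0 (mod 9).

[⇐] This fails: take s = 0. Then 0² = 0 ≡ 0 (mod 9), yet 0 ≡ 0 (mod 9), not 6.

(⇒) holds; (⇐) fails.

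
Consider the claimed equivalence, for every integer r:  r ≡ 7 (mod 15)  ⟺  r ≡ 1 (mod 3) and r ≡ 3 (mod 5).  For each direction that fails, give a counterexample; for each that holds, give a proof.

Forward direction. This fails: r = 7 gives 7 ≡ 7 (mod 15) but 7 ≡ 2 (mod 5), so the conjunction on the right does not hold.

Converse. This fails: r = 13 satisfies both congruences on the right (13 ≡ 1 mod 3 and 13 ≡ 3 mod 5) yet 13 ≡ 13 (mod 15), not 7.

Both directions fail.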